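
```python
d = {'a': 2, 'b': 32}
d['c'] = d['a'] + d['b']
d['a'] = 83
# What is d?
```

After line 1: d = {'a': 2, 'b': 32}
After line 2 (d['c'] = 2 + 32): d = {'a': 2, 'b': 32, 'c': 34}
After line 3: d = {'a': 83, 'b': 32, 'c': 34}

{'a': 83, 'b': 32, 'c': 34}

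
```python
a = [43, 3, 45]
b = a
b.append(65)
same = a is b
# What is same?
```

After line 1: a = [43, 3, 45]
After line 2 (b = a is an alias, same object): a = [43, 3, 45], b = [43, 3, 45]
After line 3 (b.append mutates the shared list): a = [43, 3, 45, 65], b = [43, 3, 45, 65]
After line 4 (same = a is b; same object -> True): same = True

True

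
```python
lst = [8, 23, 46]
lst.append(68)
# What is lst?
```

[8, 23, 46, 68]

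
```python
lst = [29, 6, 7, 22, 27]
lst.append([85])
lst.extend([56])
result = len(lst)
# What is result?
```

After line 1: lst = [29, 6, 7, 22, 27]
After line 2 (append adds [85] as single element): lst = [29, 6, 7, 22, 27, [85]]
After line 3 (extend unpacks [56], adds 56): lst = [29, 6, 7, 22, 27, [85], 56]
After line 4: result = len(lst) = 7

7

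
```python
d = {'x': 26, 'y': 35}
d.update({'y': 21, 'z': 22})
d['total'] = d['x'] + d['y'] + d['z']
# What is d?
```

After line 1: d = {'x': 26, 'y': 35}
After line 2 (y overwritten, z added): d = {'x': 26, 'y': 21, 'z': 22}
After line 3 (total = 26 + 21 + 22 = 69): d = {'x': 26, 'y': 21, 'z': 22, 'total': 69}

{'x': 26, 'y': 21, 'z': 22, 'total': 69}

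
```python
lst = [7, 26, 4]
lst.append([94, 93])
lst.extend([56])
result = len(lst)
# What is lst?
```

After line 1: lst = [7, 26, 4]
After line 2 (append adds [94, 93] as single element): lst = [7, 26, 4, [94, 93]]
After line 3 (extend unpacks [56], adds 56): lst = [7, 26, 4, [94, 93], 56]
After line 4: result = len(lst) = 5

[7, 26, 4, [94, 93], 56]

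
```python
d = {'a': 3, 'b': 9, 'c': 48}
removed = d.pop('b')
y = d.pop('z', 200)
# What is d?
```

After line 1: d = {'a': 3, 'b': 9, 'c': 48}
After line 2 (pop 'b' returns 9): d = {'a': 3, 'c': 48}, removed = 9
After line 3 (pop 'z' missing, returns default 200): d = {'a': 3, 'c': 48}, y = 200

{'a': 3, 'c': 48}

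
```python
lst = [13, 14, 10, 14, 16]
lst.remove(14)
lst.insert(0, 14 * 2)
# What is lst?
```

After line 1: lst = [13, 14, 10, 14, 16]
After line 2 (remove first 14): lst = [13, 10, 14, 16]
After line 3 (insert 28 at index 0): lst = [28, 13, 10, 14, 16]

[28, 13, 10, 14, 16]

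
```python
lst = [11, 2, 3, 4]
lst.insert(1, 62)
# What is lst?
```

[11, 62, 2, 3, 4]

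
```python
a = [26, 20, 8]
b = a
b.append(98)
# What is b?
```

After line 1: a = [26, 20, 8]
After line 2 (b = a is an alias, same object): a = [26, 20, 8], b = [26, 20, 8]
After line 3 (b.append mutates the shared list): a = [26, 20, 8, 98], b = [26, 20, 8, 98]

[26, 20, 8, 98]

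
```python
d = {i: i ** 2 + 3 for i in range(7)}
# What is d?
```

{0: 3, 1: 4, 2: 7, 3: 12, 4: 19, 5: 28, 6: 39}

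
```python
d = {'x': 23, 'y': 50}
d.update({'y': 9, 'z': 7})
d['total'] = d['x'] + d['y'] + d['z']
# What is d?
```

After line 1: d = {'x': 23, 'y': 50}
After line 2 (y overwritten, z added): d = {'x': 23, 'y': 9, 'z': 7}
After line 3 (total = 23 + 9 + 7 = 39): d = {'x': 23, 'y': 9, 'z': 7, 'total': 39}

{'x': 23, 'y': 9, 'z': 7, 'total': 39}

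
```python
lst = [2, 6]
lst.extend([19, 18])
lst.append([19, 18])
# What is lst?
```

After line 1: lst = [2, 6]
After line 2 (extend unpacks [19, 18]): lst = [2, 6, 19, 18]
After line 3 (append adds [19, 18] as single element): lst = [2, 6, 19, 18, [19, 18]]

[2, 6, 19, 18, [19, 18]]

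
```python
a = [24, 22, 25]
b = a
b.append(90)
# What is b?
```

After line 1: a = [24, 22, 25]
After line 2 (b = a is an alias, same object): a = [24, 22, 25], b = [24, 22, 25]
After line 3 (b.append mutates the shared list): a = [24, 22, 25, 90], b = [24, 22, 25, 90]

[24, 22, 25, 90]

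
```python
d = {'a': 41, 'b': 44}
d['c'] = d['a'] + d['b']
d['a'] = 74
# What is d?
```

After line 1: d = {'a': 41, 'b': 44}
After line 2 (d['c'] = 41 + 44): d = {'a': 41, 'b': 44, 'c': 85}
After line 3: d = {'a': 74, 'b': 44, 'c': 85}

{'a': 74, 'b': 44, 'c': 85}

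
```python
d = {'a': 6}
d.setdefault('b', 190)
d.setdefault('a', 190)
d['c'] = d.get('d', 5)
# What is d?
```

After line 1: d = {'a': 6}
After line 2 (setdefault adds 'b'=190): d = {'a': 6, 'b': 190}
After line 3 (setdefault 'a' no-op, already exists): d = {'a': 6, 'b': 190}
After line 4 (get('d', 5) returns default since 'd' not in d): d = {'a': 6, 'b': 190, 'c': 5}

{'a': 6, 'b': 190, 'c': 5}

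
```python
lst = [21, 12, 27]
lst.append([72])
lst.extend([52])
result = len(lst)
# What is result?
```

After line 1: lst = [21, 12, 27]
After line 2 (append adds [72] as single element): lst = [21, 12, 27, [72]]
After line 3 (extend unpacks [52], adds 52): lst = [21, 12, 27, [72], 52]
After line 4: result = len(lst) = 5

5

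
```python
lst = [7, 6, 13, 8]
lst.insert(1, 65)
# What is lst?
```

[7, 65, 6, 13, 8]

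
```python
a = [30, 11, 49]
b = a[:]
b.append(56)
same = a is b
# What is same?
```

After line 1: a = [30, 11, 49]
After line 2 (b = a[:] is a shallow copy, new object): a = [30, 11, 49], b = [30, 11, 49]
After line 3 (append only mutates b): a = [30, 11, 49], b = [30, 11, 49, 56]
After line 4 (same = a is b; different objects -> False): same = False

False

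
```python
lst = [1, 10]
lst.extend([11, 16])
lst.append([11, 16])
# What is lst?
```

After line 1: lst = [1, 10]
After line 2 (extend unpacks [11, 16]): lst = [1, 10, 11, 16]
After line 3 (append adds [11, 16] as single element): lst = [1, 10, 11, 16, [11, 16]]

[1, 10, 11, 16, [11, 16]]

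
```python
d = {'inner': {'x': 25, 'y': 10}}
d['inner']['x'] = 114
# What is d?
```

After line 1: d = {'inner': {'x': 25, 'y': 10}}
After line 2 (inner x overwritten): d = {'inner': {'x': 114, 'y': 10}}

{'inner': {'x': 114, 'y': 10}}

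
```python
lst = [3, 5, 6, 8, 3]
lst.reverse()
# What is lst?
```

[3, 8, 6, 5, 3]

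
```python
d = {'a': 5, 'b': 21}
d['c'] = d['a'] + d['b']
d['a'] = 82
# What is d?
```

After line 1: d = {'a': 5, 'b': 21}
After line 2 (d['c'] = 5 + 21): d = {'a': 5, 'b': 21, 'c': 26}
After line 3: d = {'a': 82, 'b': 21, 'c': 26}

{'a': 82, 'b': 21, 'c': 26}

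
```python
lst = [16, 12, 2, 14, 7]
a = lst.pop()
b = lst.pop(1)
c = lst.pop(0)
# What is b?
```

After line 1: lst = [16, 12, 2, 14, 7]
After line 2 (pop() -> a = 7): lst = [16, 12, 2, 14]
After line 3 (pop(1) -> b = 12): lst = [16, 2, 14]
After line 4 (pop(0) -> c = 16): lst = [2, 14]

12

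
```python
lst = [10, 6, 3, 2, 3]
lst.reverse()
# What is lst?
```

[3, 2, 3, 6, 10]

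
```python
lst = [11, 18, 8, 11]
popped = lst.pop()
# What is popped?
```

11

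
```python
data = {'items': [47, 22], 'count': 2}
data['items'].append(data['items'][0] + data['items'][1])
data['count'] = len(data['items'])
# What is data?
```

After line 1: data = {'items': [47, 22], 'count': 2}
After line 2 (append 47 + 22 = 69): data = {'items': [47, 22, 69], 'count': 2}
After line 3 (count = len(items) = 3): data = {'items': [47, 22, 69], 'count': 3}

{'items': [47, 22, 69], 'count': 3}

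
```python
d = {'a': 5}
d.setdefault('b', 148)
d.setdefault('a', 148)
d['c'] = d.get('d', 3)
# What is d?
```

After line 1: d = {'a': 5}
After line 2 (setdefault adds 'b'=148): d = {'a': 5, 'b': 148}
After line 3 (setdefault 'a' no-op, already exists): d = {'a': 5, 'b': 148}
After line 4 (get('d', 3) returns default since 'd' not in d): d = {'a': 5, 'b': 148, 'c': 3}

{'a': 5, 'b': 148, 'c': 3}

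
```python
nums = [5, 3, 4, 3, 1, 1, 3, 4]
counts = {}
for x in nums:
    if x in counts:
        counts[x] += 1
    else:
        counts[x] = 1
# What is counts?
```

Initial: counts = {}, nums = [5, 3, 4, 3, 1, 1, 3, 4]
See 5: counts = {5: 1}
See 3: counts = {5: 1, 3: 1}
See 4: counts = {5: 1, 3: 1, 4: 1}
See 3: counts = {5: 1, 3: 2, 4: 1}
See 1: counts = {5: 1, 3: 2, 4: 1, 1: 1}
See 1: counts = {5: 1, 3: 2, 4: 1, 1: 2}
See 3: counts = {5: 1, 3: 3, 4: 1, 1: 2}
See 4: counts = {5: 1, 3: 3, 4: 2, 1: 2}

{5: 1, 3: 3, 4: 2, 1: 2}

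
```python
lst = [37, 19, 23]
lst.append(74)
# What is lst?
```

[37, 19, 23, 74]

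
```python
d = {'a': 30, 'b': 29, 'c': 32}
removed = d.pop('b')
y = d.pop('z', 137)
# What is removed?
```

After line 1: d = {'a': 30, 'b': 29, 'c': 32}
After line 2 (pop 'b' returns 29): d = {'a': 30, 'c': 32}, removed = 29
After line 3 (pop 'z' missing, returns default 137): d = {'a': 30, 'c': 32}, y = 137

29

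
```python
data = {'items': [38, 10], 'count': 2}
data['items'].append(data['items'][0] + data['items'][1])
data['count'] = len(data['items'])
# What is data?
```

After line 1: data = {'items': [38, 10], 'count': 2}
After line 2 (append 38 + 10 = 48): data = {'items': [38, 10, 48], 'count': 2}
After line 3 (count = len(items) = 3): data = {'items': [38, 10, 48], 'count': 3}

{'items': [38, 10, 48], 'count': 3}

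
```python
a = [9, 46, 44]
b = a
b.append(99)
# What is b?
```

After line 1: a = [9, 46, 44]
After line 2 (b = a is an alias, same object): a = [9, 46, 44], b = [9, 46, 44]
After line 3 (b.append mutates the shared list): a = [9, 46, 44, 99], b = [9, 46, 44, 99]

[9, 46, 44, 99]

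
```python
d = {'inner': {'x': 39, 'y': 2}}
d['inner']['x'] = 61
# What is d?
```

After line 1: d = {'inner': {'x': 39, 'y': 2}}
After line 2 (inner x overwritten): d = {'inner': {'x': 61, 'y': 2}}

{'inner': {'x': 61, 'y': 2}}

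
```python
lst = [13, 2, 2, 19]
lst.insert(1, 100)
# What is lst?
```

[13, 100, 2, 2, 19]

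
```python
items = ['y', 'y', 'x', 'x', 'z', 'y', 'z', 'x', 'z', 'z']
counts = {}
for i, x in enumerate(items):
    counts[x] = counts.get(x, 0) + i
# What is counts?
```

Initial: counts = {}, items = ['y', 'y', 'x', 'x', 'z', 'y', 'z', 'x', 'z', 'z']
i=0, x='y': counts = {'y': 0}
i=1, x='y': counts = {'y': 1}
i=2, x='x': counts = {'y': 1, 'x': 2}
i=3, x='x': counts = {'y': 1, 'x': 5}
i=4, x='z': counts = {'y': 1, 'x': 5, 'z': 4}
i=5, x='y': counts = {'y': 6, 'x': 5, 'z': 4}
i=6, x='z': counts = {'y': 6, 'x': 5, 'z': 10}
i=7, x='x': counts = {'y': 6, 'x': 12, 'z': 10}
i=8, x='z': counts = {'y': 6, 'x': 12, 'z': 18}
i=9, x='z': counts = {'y': 6, 'x': 12, 'z': 27}

{'y': 6, 'x': 12, 'z': 27}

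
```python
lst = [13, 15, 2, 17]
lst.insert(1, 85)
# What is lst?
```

[13, 85, 15, 2, 17]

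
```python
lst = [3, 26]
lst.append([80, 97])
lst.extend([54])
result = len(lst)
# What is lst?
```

After line 1: lst = [3, 26]
After line 2 (append adds [80, 97] as single element): lst = [3, 26, [80, 97]]
After line 3 (extend unpacks [54], adds 54): lst = [3, 26, [80, 97], 54]
After line 4: result = len(lst) = 4

[3, 26, [80, 97], 54]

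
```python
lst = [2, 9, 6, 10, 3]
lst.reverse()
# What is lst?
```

[3, 10, 6, 9, 2]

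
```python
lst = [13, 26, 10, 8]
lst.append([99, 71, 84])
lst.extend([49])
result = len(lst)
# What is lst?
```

After line 1: lst = [13, 26, 10, 8]
After line 2 (append adds [99, 71, 84] as single element): lst = [13, 26, 10, 8, [99, 71, 84]]
After line 3 (extend unpacks [49], adds 49): lst = [13, 26, 10, 8, [99, 71, 84], 49]
After line 4: result = len(lst) = 6

[13, 26, 10, 8, [99, 71, 84], 49]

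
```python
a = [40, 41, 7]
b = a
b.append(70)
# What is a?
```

After line 1: a = [40, 41, 7]
After line 2 (b = a is an alias, same object): a = [40, 41, 7], b = [40, 41, 7]
After line 3 (b.append mutates the shared list): a = [40, 41, 7, 70], b = [40, 41, 7, 70]

[40, 41, 7, 70]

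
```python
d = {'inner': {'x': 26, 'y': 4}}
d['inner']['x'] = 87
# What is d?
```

After line 1: d = {'inner': {'x': 26, 'y': 4}}
After line 2 (inner x overwritten): d = {'inner': {'x': 87, 'y': 4}}

{'inner': {'x': 87, 'y': 4}}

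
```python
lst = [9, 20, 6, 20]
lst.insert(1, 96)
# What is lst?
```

[9, 96, 20, 6, 20]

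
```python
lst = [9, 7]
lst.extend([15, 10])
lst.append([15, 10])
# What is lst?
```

After line 1: lst = [9, 7]
After line 2 (extend unpacks [15, 10]): lst = [9, 7, 15, 10]
After line 3 (append adds [15, 10] as single element): lst = [9, 7, 15, 10, [15, 10]]

[9, 7, 15, 10, [15, 10]]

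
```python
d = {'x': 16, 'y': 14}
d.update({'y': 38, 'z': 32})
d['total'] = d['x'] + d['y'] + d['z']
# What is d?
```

After line 1: d = {'x': 16, 'y': 14}
After line 2 (y overwritten, z added): d = {'x': 16, 'y': 38, 'z': 32}
After line 3 (total = 16 + 38 + 32 = 86): d = {'x': 16, 'y': 38, 'z': 32, 'total': 86}

{'x': 16, 'y': 38, 'z': 32, 'total': 86}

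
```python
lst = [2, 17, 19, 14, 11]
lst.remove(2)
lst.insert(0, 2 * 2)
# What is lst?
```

After line 1: lst = [2, 17, 19, 14, 11]
After line 2 (remove first 2): lst = [17, 19, 14, 11]
After line 3 (insert 4 at index 0): lst = [4, 17, 19, 14, 11]

[4, 17, 19, 14, 11]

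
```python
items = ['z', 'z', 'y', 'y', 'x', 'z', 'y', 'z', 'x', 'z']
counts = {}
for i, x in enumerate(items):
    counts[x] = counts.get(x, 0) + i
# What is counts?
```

Initial: counts = {}, items = ['z', 'z', 'y', 'y', 'x', 'z', 'y', 'z', 'x', 'z']
i=0, x='z': counts = {'z': 0}
i=1, x='z': counts = {'z': 1}
i=2, x='y': counts = {'z': 1, 'y': 2}
i=3, x='y': counts = {'z': 1, 'y': 5}
i=4, x='x': counts = {'z': 1, 'y': 5, 'x': 4}
i=5, x='z': counts = {'z': 6, 'y': 5, 'x': 4}
i=6, x='y': counts = {'z': 6, 'y': 11, 'x': 4}
i=7, x='z': counts = {'z': 13, 'y': 11, 'x': 4}
i=8, x='x': counts = {'z': 13, 'y': 11, 'x': 12}
i=9, x='z': counts = {'z': 22, 'y': 11, 'x': 12}

{'z': 22, 'y': 11, 'x': 12}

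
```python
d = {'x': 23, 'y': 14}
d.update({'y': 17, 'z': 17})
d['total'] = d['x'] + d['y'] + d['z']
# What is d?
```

After line 1: d = {'x': 23, 'y': 14}
After line 2 (y overwritten, z added): d = {'x': 23, 'y': 17, 'z': 17}
After line 3 (total = 23 + 17 + 17 = 57): d = {'x': 23, 'y': 17, 'z': 17, 'total': 57}

{'x': 23, 'y': 17, 'z': 17, 'total': 57}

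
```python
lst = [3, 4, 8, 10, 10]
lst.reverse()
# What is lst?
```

[10, 10, 8, 4, 3]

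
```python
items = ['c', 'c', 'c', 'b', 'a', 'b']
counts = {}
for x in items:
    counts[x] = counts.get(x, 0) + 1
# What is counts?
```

Initial: counts = {}, items = ['c', 'c', 'c', 'b', 'a', 'b']
See 'c': counts = {'c': 1}
See 'c': counts = {'c': 2}
See 'c': counts = {'c': 3}
See 'b': counts = {'c': 3, 'b': 1}
See 'a': counts = {'c': 3, 'b': 1, 'a': 1}
See 'b': counts = {'c': 3, 'b': 2, 'a': 1}

{'c': 3, 'b': 2, 'a': 1}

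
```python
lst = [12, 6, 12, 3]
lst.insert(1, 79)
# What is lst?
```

[12, 79, 6, 12, 3]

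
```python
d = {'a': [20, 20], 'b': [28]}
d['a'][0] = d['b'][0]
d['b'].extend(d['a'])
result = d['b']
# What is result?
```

After line 1: d = {'a': [20, 20], 'b': [28]}
After line 2 (a[0] = b[0] = 28): d = {'a': [28, 20], 'b': [28]}
After line 3 (b.extend(a) appends [28, 20]): d = {'a': [28, 20], 'b': [28, 28, 20]}
After line 4: result = d['b'] = [28, 28, 20]

[28, 28, 20]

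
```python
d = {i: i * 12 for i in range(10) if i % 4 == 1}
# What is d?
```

{1: 12, 5: 60, 9: 108}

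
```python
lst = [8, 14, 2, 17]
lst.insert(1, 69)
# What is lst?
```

[8, 69, 14, 2, 17]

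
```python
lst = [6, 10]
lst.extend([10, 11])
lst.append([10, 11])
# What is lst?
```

After line 1: lst = [6, 10]
After line 2 (extend unpacks [10, 11]): lst = [6, 10, 10, 11]
After line 3 (append adds [10, 11] as single element): lst = [6, 10, 10, 11, [10, 11]]

[6, 10, 10, 11, [10, 11]]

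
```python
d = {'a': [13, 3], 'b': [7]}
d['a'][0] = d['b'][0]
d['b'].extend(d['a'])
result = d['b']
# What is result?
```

After line 1: d = {'a': [13, 3], 'b': [7]}
After line 2 (a[0] = b[0] = 7): d = {'a': [7, 3], 'b': [7]}
After line 3 (b.extend(a) appends [7, 3]): d = {'a': [7, 3], 'b': [7, 7, 3]}
After line 4: result = d['b'] = [7, 7, 3]

[7, 7, 3]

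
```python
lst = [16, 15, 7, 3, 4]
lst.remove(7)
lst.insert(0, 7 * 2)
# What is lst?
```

After line 1: lst = [16, 15, 7, 3, 4]
After line 2 (remove first 7): lst = [16, 15, 3, 4]
After line 3 (insert 14 at index 0): lst = [14, 16, 15, 3, 4]

[14, 16, 15, 3, 4]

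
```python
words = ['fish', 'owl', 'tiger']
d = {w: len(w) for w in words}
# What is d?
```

{'fish': 4, 'owl': 3, 'tiger': 5}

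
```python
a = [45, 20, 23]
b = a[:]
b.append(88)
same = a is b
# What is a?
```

After line 1: a = [45, 20, 23]
After line 2 (b = a[:] is a shallow copy, new object): a = [45, 20, 23], b = [45, 20, 23]
After line 3 (append only mutates b): a = [45, 20, 23], b = [45, 20, 23, 88]
After line 4 (same = a is b; different objects -> False): same = False

[45, 20, 23]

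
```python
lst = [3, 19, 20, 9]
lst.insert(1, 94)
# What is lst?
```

[3, 94, 19, 20, 9]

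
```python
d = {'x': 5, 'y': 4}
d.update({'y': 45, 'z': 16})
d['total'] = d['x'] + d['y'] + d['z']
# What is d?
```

After line 1: d = {'x': 5, 'y': 4}
After line 2 (y overwritten, z added): d = {'x': 5, 'y': 45, 'z': 16}
After line 3 (total = 5 + 45 + 16 = 66): d = {'x': 5, 'y': 45, 'z': 16, 'total': 66}

{'x': 5, 'y': 45, 'z': 16, 'total': 66}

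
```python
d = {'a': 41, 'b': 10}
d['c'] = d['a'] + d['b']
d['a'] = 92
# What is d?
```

After line 1: d = {'a': 41, 'b': 10}
After line 2 (d['c'] = 41 + 10): d = {'a': 41, 'b': 10, 'c': 51}
After line 3: d = {'a': 92, 'b': 10, 'c': 51}

{'a': 92, 'b': 10, 'c': 51}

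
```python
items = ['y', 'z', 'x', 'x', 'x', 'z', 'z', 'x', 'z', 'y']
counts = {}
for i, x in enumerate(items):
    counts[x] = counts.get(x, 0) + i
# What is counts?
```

Initial: counts = {}, items = ['y', 'z', 'x', 'x', 'x', 'z', 'z', 'x', 'z', 'y']
i=0, x='y': counts = {'y': 0}
i=1, x='z': counts = {'y': 0, 'z': 1}
i=2, x='x': counts = {'y': 0, 'z': 1, 'x': 2}
i=3, x='x': counts = {'y': 0, 'z': 1, 'x': 5}
i=4, x='x': counts = {'y': 0, 'z': 1, 'x': 9}
i=5, x='z': counts = {'y': 0, 'z': 6, 'x': 9}
i=6, x='z': counts = {'y': 0, 'z': 12, 'x': 9}
i=7, x='x': counts = {'y': 0, 'z': 12, 'x': 16}
i=8, x='z': counts = {'y': 0, 'z': 20, 'x': 16}
i=9, x='y': counts = {'y': 9, 'z': 20, 'x': 16}

{'y': 9, 'z': 20, 'x': 16}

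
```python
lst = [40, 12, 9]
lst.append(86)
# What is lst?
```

[40, 12, 9, 86]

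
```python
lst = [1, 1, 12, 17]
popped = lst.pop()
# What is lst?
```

[1, 1, 12]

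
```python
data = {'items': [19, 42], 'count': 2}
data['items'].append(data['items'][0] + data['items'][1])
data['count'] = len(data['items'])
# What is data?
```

After line 1: data = {'items': [19, 42], 'count': 2}
After line 2 (append 19 + 42 = 61): data = {'items': [19, 42, 61], 'count': 2}
After line 3 (count = len(items) = 3): data = {'items': [19, 42, 61], 'count': 3}

{'items': [19, 42, 61], 'count': 3}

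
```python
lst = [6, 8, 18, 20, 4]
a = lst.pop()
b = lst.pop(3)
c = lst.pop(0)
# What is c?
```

After line 1: lst = [6, 8, 18, 20, 4]
After line 2 (pop() -> a = 4): lst = [6, 8, 18, 20]
After line 3 (pop(3) -> b = 20): lst = [6, 8, 18]
After line 4 (pop(0) -> c = 6): lst = [8, 18]

6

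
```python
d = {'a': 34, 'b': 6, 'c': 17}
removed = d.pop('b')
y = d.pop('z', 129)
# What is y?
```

After line 1: d = {'a': 34, 'b': 6, 'c': 17}
After line 2 (pop 'b' returns 6): d = {'a': 34, 'c': 17}, removed = 6
After line 3 (pop 'z' missing, returns default 129): d = {'a': 34, 'c': 17}, y = 129

129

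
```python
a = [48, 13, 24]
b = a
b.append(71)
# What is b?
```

After line 1: a = [48, 13, 24]
After line 2 (b = a is an alias, same object): a = [48, 13, 24], b = [48, 13, 24]
After line 3 (b.append mutates the shared list): a = [48, 13, 24, 71], b = [48, 13, 24, 71]

[48, 13, 24, 71]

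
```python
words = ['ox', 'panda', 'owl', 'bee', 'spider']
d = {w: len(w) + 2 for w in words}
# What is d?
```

{'ox': 4, 'panda': 7, 'owl': 5, 'bee': 5, 'spider': 8}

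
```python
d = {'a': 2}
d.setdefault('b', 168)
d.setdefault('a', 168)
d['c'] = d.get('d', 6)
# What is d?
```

After line 1: d = {'a': 2}
After line 2 (setdefault adds 'b'=168): d = {'a': 2, 'b': 168}
After line 3 (setdefault 'a' no-op, already exists): d = {'a': 2, 'b': 168}
After line 4 (get('d', 6) returns default since 'd' not in d): d = {'a': 2, 'b': 168, 'c': 6}

{'a': 2, 'b': 168, 'c': 6}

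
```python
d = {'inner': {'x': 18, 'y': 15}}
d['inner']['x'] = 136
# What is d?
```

After line 1: d = {'inner': {'x': 18, 'y': 15}}
After line 2 (inner x overwritten): d = {'inner': {'x': 136, 'y': 15}}

{'inner': {'x': 136, 'y': 15}}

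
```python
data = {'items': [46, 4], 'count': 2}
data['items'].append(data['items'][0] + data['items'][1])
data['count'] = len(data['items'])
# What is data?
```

After line 1: data = {'items': [46, 4], 'count': 2}
After line 2 (append 46 + 4 = 50): data = {'items': [46, 4, 50], 'count': 2}
After line 3 (count = len(items) = 3): data = {'items': [46, 4, 50], 'count': 3}

{'items': [46, 4, 50], 'count': 3}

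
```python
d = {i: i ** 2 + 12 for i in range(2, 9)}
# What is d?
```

{2: 16, 3: 21, 4: 28, 5: 37, 6: 48, 7: 61, 8: 76}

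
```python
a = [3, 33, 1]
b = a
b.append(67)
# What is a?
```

After line 1: a = [3, 33, 1]
After line 2 (b = a is an alias, same object): a = [3, 33, 1], b = [3, 33, 1]
After line 3 (b.append mutates the shared list): a = [3, 33, 1, 67], b = [3, 33, 1, 67]

[3, 33, 1, 67]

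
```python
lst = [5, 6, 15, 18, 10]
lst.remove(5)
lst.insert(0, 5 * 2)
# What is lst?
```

After line 1: lst = [5, 6, 15, 18, 10]
After line 2 (remove first 5): lst = [6, 15, 18, 10]
After line 3 (insert 10 at index 0): lst = [10, 6, 15, 18, 10]

[10, 6, 15, 18, 10]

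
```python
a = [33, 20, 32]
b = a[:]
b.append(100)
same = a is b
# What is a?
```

After line 1: a = [33, 20, 32]
After line 2 (b = a[:] is a shallow copy, new object): a = [33, 20, 32], b = [33, 20, 32]
After line 3 (append only mutates b): a = [33, 20, 32], b = [33, 20, 32, 100]
After line 4 (same = a is b; different objects -> False): same = False

[33, 20, 32]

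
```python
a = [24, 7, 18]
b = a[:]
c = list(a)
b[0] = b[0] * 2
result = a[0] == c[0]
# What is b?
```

After line 1: a = [24, 7, 18]
After line 2 (b = a[:], copy): a = [24, 7, 18], b = [24, 7, 18]
After line 3 (c = list(a) is a copy, new object): c = [24, 7, 18]
After line 4 (b[0] = 24 * 2 = 48; only b mutates (copy)): a = [24, 7, 18], b = [48, 7, 18], c = [24, 7, 18]
After line 5 (a[0] = 24, c[0] = 24; result = True)

[48, 7, 18]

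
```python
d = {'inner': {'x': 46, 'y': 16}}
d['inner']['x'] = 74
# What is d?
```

After line 1: d = {'inner': {'x': 46, 'y': 16}}
After line 2 (inner x overwritten): d = {'inner': {'x': 74, 'y': 16}}

{'inner': {'x': 74, 'y': 16}}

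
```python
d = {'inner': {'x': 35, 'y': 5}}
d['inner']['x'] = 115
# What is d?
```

After line 1: d = {'inner': {'x': 35, 'y': 5}}
After line 2 (inner x overwritten): d = {'inner': {'x': 115, 'y': 5}}

{'inner': {'x': 115, 'y': 5}}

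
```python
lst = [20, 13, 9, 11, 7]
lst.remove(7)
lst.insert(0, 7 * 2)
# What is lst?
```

After line 1: lst = [20, 13, 9, 11, 7]
After line 2 (remove first 7): lst = [20, 13, 9, 11]
After line 3 (insert 14 at index 0): lst = [14, 20, 13, 9, 11]

[14, 20, 13, 9, 11]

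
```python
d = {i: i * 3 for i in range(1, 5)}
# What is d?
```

{1: 3, 2: 6, 3: 9, 4: 12}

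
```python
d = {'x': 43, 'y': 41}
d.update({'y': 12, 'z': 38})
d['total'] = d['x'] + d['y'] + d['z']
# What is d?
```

After line 1: d = {'x': 43, 'y': 41}
After line 2 (y overwritten, z added): d = {'x': 43, 'y': 12, 'z': 38}
After line 3 (total = 43 + 12 + 38 = 93): d = {'x': 43, 'y': 12, 'z': 38, 'total': 93}

{'x': 43, 'y': 12, 'z': 38, 'total': 93}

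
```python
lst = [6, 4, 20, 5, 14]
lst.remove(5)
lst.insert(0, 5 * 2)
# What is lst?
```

After line 1: lst = [6, 4, 20, 5, 14]
After line 2 (remove first 5): lst = [6, 4, 20, 14]
After line 3 (insert 10 at index 0): lst = [10, 6, 4, 20, 14]

[10, 6, 4, 20, 14]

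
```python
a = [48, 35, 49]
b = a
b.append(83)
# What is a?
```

After line 1: a = [48, 35, 49]
After line 2 (b = a is an alias, same object): a = [48, 35, 49], b = [48, 35, 49]
After line 3 (b.append mutates the shared list): a = [48, 35, 49, 83], b = [48, 35, 49, 83]

[48, 35, 49, 83]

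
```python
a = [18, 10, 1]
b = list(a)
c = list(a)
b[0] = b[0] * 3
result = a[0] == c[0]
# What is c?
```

After line 1: a = [18, 10, 1]
After line 2 (b = list(a), copy): a = [18, 10, 1], b = [18, 10, 1]
After line 3 (c = list(a) is a copy, new object): c = [18, 10, 1]
After line 4 (b[0] = 18 * 3 = 54; only b mutates (copy)): a = [18, 10, 1], b = [54, 10, 1], c = [18, 10, 1]
After line 5 (a[0] = 18, c[0] = 18; result = True)

[18, 10, 1]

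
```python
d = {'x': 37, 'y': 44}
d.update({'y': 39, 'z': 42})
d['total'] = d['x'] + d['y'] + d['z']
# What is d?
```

After line 1: d = {'x': 37, 'y': 44}
After line 2 (y overwritten, z added): d = {'x': 37, 'y': 39, 'z': 42}
After line 3 (total = 37 + 39 + 42 = 118): d = {'x': 37, 'y': 39, 'z': 42, 'total': 118}

{'x': 37, 'y': 39, 'z': 42, 'total': 118}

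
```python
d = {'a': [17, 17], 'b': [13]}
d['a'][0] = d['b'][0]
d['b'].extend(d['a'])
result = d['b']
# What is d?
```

After line 1: d = {'a': [17, 17], 'b': [13]}
After line 2 (a[0] = b[0] = 13): d = {'a': [13, 17], 'b': [13]}
After line 3 (b.extend(a) appends [13, 17]): d = {'a': [13, 17], 'b': [13, 13, 17]}
After line 4: result = d['b'] = [13, 13, 17]

{'a': [13, 17], 'b': [13, 13, 17]}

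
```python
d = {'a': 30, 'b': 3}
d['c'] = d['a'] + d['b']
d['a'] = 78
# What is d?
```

After line 1: d = {'a': 30, 'b': 3}
After line 2 (d['c'] = 30 + 3): d = {'a': 30, 'b': 3, 'c': 33}
After line 3: d = {'a': 78, 'b': 3, 'c': 33}

{'a': 78, 'b': 3, 'c': 33}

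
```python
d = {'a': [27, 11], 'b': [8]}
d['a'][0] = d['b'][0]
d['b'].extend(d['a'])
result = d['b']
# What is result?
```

After line 1: d = {'a': [27, 11], 'b': [8]}
After line 2 (a[0] = b[0] = 8): d = {'a': [8, 11], 'b': [8]}
After line 3 (b.extend(a) appends [8, 11]): d = {'a': [8, 11], 'b': [8, 8, 11]}
After line 4: result = d['b'] = [8, 8, 11]

[8, 8, 11]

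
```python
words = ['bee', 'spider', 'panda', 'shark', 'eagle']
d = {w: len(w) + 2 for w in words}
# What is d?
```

{'bee': 5, 'spider': 8, 'panda': 7, 'shark': 7, 'eagle': 7}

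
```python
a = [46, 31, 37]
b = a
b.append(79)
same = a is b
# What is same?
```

After line 1: a = [46, 31, 37]
After line 2 (b = a is an alias, same object): a = [46, 31, 37], b = [46, 31, 37]
After line 3 (b.append mutates the shared list): a = [46, 31, 37, 79], b = [46, 31, 37, 79]
After line 4 (same = a is b; same object -> True): same = True

True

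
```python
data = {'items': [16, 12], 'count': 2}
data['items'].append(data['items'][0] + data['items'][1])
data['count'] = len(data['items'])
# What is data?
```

After line 1: data = {'items': [16, 12], 'count': 2}
After line 2 (append 16 + 12 = 28): data = {'items': [16, 12, 28], 'count': 2}
After line 3 (count = len(items) = 3): data = {'items': [16, 12, 28], 'count': 3}

{'items': [16, 12, 28], 'count': 3}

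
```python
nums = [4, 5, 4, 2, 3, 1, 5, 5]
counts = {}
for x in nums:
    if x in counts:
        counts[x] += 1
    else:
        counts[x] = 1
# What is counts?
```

Initial: counts = {}, nums = [4, 5, 4, 2, 3, 1, 5, 5]
See 4: counts = {4: 1}
See 5: counts = {4: 1, 5: 1}
See 4: counts = {4: 2, 5: 1}
See 2: counts = {4: 2, 5: 1, 2: 1}
See 3: counts = {4: 2, 5: 1, 2: 1, 3: 1}
See 1: counts = {4: 2, 5: 1, 2: 1, 3: 1, 1: 1}
See 5: counts = {4: 2, 5: 2, 2: 1, 3: 1, 1: 1}
See 5: counts = {4: 2, 5: 3, 2: 1, 3: 1, 1: 1}

{4: 2, 5: 3, 2: 1, 3: 1, 1: 1}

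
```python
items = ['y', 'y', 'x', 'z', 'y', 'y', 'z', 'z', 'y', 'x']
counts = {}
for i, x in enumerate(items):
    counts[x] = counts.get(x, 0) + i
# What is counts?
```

Initial: counts = {}, items = ['y', 'y', 'x', 'z', 'y', 'y', 'z', 'z', 'y', 'x']
i=0, x='y': counts = {'y': 0}
i=1, x='y': counts = {'y': 1}
i=2, x='x': counts = {'y': 1, 'x': 2}
i=3, x='z': counts = {'y': 1, 'x': 2, 'z': 3}
i=4, x='y': counts = {'y': 5, 'x': 2, 'z': 3}
i=5, x='y': counts = {'y': 10, 'x': 2, 'z': 3}
i=6, x='z': counts = {'y': 10, 'x': 2, 'z': 9}
i=7, x='z': counts = {'y': 10, 'x': 2, 'z': 16}
i=8, x='y': counts = {'y': 18, 'x': 2, 'z': 16}
i=9, x='x': counts = {'y': 18, 'x': 11, 'z': 16}

{'y': 18, 'x': 11, 'z': 16}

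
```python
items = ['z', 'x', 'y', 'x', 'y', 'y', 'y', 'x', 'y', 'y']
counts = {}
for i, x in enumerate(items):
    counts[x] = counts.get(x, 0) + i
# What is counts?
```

Initial: counts = {}, items = ['z', 'x', 'y', 'x', 'y', 'y', 'y', 'x', 'y', 'y']
i=0, x='z': counts = {'z': 0}
i=1, x='x': counts = {'z': 0, 'x': 1}
i=2, x='y': counts = {'z': 0, 'x': 1, 'y': 2}
i=3, x='x': counts = {'z': 0, 'x': 4, 'y': 2}
i=4, x='y': counts = {'z': 0, 'x': 4, 'y': 6}
i=5, x='y': counts = {'z': 0, 'x': 4, 'y': 11}
i=6, x='y': counts = {'z': 0, 'x': 4, 'y': 17}
i=7, x='x': counts = {'z': 0, 'x': 11, 'y': 17}
i=8, x='y': counts = {'z': 0, 'x': 11, 'y': 25}
i=9, x='y': counts = {'z': 0, 'x': 11, 'y': 34}

{'z': 0, 'x': 11, 'y': 34}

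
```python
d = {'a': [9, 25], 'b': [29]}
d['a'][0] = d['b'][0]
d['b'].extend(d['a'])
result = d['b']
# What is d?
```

After line 1: d = {'a': [9, 25], 'b': [29]}
After line 2 (a[0] = b[0] = 29): d = {'a': [29, 25], 'b': [29]}
After line 3 (b.extend(a) appends [29, 25]): d = {'a': [29, 25], 'b': [29, 29, 25]}
After line 4: result = d['b'] = [29, 29, 25]

{'a': [29, 25], 'b': [29, 29, 25]}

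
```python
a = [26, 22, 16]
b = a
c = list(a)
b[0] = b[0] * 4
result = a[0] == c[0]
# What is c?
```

After line 1: a = [26, 22, 16]
After line 2 (b = a, alias): a = [26, 22, 16], b = [26, 22, 16]
After line 3 (c = list(a) is a copy, new object): c = [26, 22, 16]
After line 4 (b[0] = 26 * 4 = 104; mutates shared a/b): a = b = [104, 22, 16], c = [26, 22, 16]
After line 5 (a[0] = 104, c[0] = 26; result = False)

[26, 22, 16]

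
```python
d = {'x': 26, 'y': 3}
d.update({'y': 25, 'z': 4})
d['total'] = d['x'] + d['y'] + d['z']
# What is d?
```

After line 1: d = {'x': 26, 'y': 3}
After line 2 (y overwritten, z added): d = {'x': 26, 'y': 25, 'z': 4}
After line 3 (total = 26 + 25 + 4 = 55): d = {'x': 26, 'y': 25, 'z': 4, 'total': 55}

{'x': 26, 'y': 25, 'z': 4, 'total': 55}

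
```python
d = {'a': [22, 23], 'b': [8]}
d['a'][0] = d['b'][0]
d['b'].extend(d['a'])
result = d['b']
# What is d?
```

After line 1: d = {'a': [22, 23], 'b': [8]}
After line 2 (a[0] = b[0] = 8): d = {'a': [8, 23], 'b': [8]}
After line 3 (b.extend(a) appends [8, 23]): d = {'a': [8, 23], 'b': [8, 8, 23]}
After line 4: result = d['b'] = [8, 8, 23]

{'a': [8, 23], 'b': [8, 8, 23]}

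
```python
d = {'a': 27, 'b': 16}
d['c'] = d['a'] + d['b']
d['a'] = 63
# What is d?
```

After line 1: d = {'a': 27, 'b': 16}
After line 2 (d['c'] = 27 + 16): d = {'a': 27, 'b': 16, 'c': 43}
After line 3: d = {'a': 63, 'b': 16, 'c': 43}

{'a': 63, 'b': 16, 'c': 43}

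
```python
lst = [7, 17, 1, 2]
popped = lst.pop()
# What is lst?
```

[7, 17, 1]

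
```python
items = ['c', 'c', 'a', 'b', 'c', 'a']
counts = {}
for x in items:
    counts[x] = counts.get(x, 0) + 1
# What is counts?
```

Initial: counts = {}, items = ['c', 'c', 'a', 'b', 'c', 'a']
See 'c': counts = {'c': 1}
See 'c': counts = {'c': 2}
See 'a': counts = {'c': 2, 'a': 1}
See 'b': counts = {'c': 2, 'a': 1, 'b': 1}
See 'c': counts = {'c': 3, 'a': 1, 'b': 1}
See 'a': counts = {'c': 3, 'a': 2, 'b': 1}

{'c': 3, 'a': 2, 'b': 1}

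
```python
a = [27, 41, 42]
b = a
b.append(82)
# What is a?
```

After line 1: a = [27, 41, 42]
After line 2 (b = a is an alias, same object): a = [27, 41, 42], b = [27, 41, 42]
After line 3 (b.append mutates the shared list): a = [27, 41, 42, 82], b = [27, 41, 42, 82]

[27, 41, 42, 82]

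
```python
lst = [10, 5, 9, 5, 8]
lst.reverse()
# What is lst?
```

[8, 5, 9, 5, 10]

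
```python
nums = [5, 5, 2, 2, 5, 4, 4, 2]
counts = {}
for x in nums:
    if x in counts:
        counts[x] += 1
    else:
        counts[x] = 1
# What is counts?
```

Initial: counts = {}, nums = [5, 5, 2, 2, 5, 4, 4, 2]
See 5: counts = {5: 1}
See 5: counts = {5: 2}
See 2: counts = {5: 2, 2: 1}
See 2: counts = {5: 2, 2: 2}
See 5: counts = {5: 3, 2: 2}
See 4: counts = {5: 3, 2: 2, 4: 1}
See 4: counts = {5: 3, 2: 2, 4: 2}
See 2: counts = {5: 3, 2: 3, 4: 2}

{5: 3, 2: 3, 4: 2}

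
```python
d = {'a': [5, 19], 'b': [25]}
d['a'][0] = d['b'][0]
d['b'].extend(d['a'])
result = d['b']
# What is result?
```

After line 1: d = {'a': [5, 19], 'b': [25]}
After line 2 (a[0] = b[0] = 25): d = {'a': [25, 19], 'b': [25]}
After line 3 (b.extend(a) appends [25, 19]): d = {'a': [25, 19], 'b': [25, 25, 19]}
After line 4: result = d['b'] = [25, 25, 19]

[25, 25, 19]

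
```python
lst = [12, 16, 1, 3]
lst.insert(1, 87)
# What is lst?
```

[12, 87, 16, 1, 3]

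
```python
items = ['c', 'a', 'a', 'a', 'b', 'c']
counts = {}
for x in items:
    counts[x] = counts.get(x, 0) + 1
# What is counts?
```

Initial: counts = {}, items = ['c', 'a', 'a', 'a', 'b', 'c']
See 'c': counts = {'c': 1}
See 'a': counts = {'c': 1, 'a': 1}
See 'a': counts = {'c': 1, 'a': 2}
See 'a': counts = {'c': 1, 'a': 3}
See 'b': counts = {'c': 1, 'a': 3, 'b': 1}
See 'c': counts = {'c': 2, 'a': 3, 'b': 1}

{'c': 2, 'a': 3, 'b': 1}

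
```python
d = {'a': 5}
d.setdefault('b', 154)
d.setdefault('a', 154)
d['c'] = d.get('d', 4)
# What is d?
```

After line 1: d = {'a': 5}
After line 2 (setdefault adds 'b'=154): d = {'a': 5, 'b': 154}
After line 3 (setdefault 'a' no-op, already exists): d = {'a': 5, 'b': 154}
After line 4 (get('d', 4) returns default since 'd' not in d): d = {'a': 5, 'b': 154, 'c': 4}

{'a': 5, 'b': 154, 'c': 4}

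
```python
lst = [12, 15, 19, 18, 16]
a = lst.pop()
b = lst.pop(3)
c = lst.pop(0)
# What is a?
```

After line 1: lst = [12, 15, 19, 18, 16]
After line 2 (pop() -> a = 16): lst = [12, 15, 19, 18]
After line 3 (pop(3) -> b = 18): lst = [12, 15, 19]
After line 4 (pop(0) -> c = 12): lst = [15, 19]

16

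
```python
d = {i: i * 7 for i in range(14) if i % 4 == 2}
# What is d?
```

{2: 14, 6: 42, 10: 70}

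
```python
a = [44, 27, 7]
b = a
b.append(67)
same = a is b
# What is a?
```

After line 1: a = [44, 27, 7]
After line 2 (b = a is an alias, same object): a = [44, 27, 7], b = [44, 27, 7]
After line 3 (b.append mutates the shared list): a = [44, 27, 7, 67], b = [44, 27, 7, 67]
After line 4 (same = a is b; same object -> True): same = True

[44, 27, 7, 67]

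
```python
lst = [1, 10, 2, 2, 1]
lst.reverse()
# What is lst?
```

[1, 2, 2, 10, 1]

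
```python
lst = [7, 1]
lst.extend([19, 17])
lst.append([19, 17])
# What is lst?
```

After line 1: lst = [7, 1]
After line 2 (extend unpacks [19, 17]): lst = [7, 1, 19, 17]
After line 3 (append adds [19, 17] as single element): lst = [7, 1, 19, 17, [19, 17]]

[7, 1, 19, 17, [19, 17]]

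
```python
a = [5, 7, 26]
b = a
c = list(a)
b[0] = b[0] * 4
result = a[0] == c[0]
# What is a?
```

After line 1: a = [5, 7, 26]
After line 2 (b = a, alias): a = [5, 7, 26], b = [5, 7, 26]
After line 3 (c = list(a) is a copy, new object): c = [5, 7, 26]
After line 4 (b[0] = 5 * 4 = 20; mutates shared a/b): a = b = [20, 7, 26], c = [5, 7, 26]
After line 5 (a[0] = 20, c[0] = 5; result = False)

[20, 7, 26]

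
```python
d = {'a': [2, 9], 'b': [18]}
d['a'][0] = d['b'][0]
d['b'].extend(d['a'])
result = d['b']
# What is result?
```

After line 1: d = {'a': [2, 9], 'b': [18]}
After line 2 (a[0] = b[0] = 18): d = {'a': [18, 9], 'b': [18]}
After line 3 (b.extend(a) appends [18, 9]): d = {'a': [18, 9], 'b': [18, 18, 9]}
After line 4: result = d['b'] = [18, 18, 9]

[18, 18, 9]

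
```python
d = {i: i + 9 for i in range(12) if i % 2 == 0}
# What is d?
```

{0: 9, 2: 11, 4: 13, 6: 15, 8: 17, 10: 19}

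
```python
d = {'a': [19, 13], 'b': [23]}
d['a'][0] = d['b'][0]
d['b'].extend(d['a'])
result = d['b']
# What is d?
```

After line 1: d = {'a': [19, 13], 'b': [23]}
After line 2 (a[0] = b[0] = 23): d = {'a': [23, 13], 'b': [23]}
After line 3 (b.extend(a) appends [23, 13]): d = {'a': [23, 13], 'b': [23, 23, 13]}
After line 4: result = d['b'] = [23, 23, 13]

{'a': [23, 13], 'b': [23, 23, 13]}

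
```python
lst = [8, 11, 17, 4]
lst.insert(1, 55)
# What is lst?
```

[8, 55, 11, 17, 4]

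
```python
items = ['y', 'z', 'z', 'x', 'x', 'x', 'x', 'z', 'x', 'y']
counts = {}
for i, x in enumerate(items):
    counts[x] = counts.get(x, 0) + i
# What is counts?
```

Initial: counts = {}, items = ['y', 'z', 'z', 'x', 'x', 'x', 'x', 'z', 'x', 'y']
i=0, x='y': counts = {'y': 0}
i=1, x='z': counts = {'y': 0, 'z': 1}
i=2, x='z': counts = {'y': 0, 'z': 3}
i=3, x='x': counts = {'y': 0, 'z': 3, 'x': 3}
i=4, x='x': counts = {'y': 0, 'z': 3, 'x': 7}
i=5, x='x': counts = {'y': 0, 'z': 3, 'x': 12}
i=6, x='x': counts = {'y': 0, 'z': 3, 'x': 18}
i=7, x='z': counts = {'y': 0, 'z': 10, 'x': 18}
i=8, x='x': counts = {'y': 0, 'z': 10, 'x': 26}
i=9, x='y': counts = {'y': 9, 'z': 10, 'x': 26}

{'y': 9, 'z': 10, 'x': 26}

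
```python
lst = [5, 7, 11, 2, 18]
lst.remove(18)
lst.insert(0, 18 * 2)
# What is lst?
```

After line 1: lst = [5, 7, 11, 2, 18]
After line 2 (remove first 18): lst = [5, 7, 11, 2]
After line 3 (insert 36 at index 0): lst = [36, 5, 7, 11, 2]

[36, 5, 7, 11, 2]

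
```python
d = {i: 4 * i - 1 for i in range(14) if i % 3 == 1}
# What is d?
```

{1: 3, 4: 15, 7: 27, 10: 39, 13: 51}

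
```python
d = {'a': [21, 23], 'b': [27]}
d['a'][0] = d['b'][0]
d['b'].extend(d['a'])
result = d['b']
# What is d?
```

After line 1: d = {'a': [21, 23], 'b': [27]}
After line 2 (a[0] = b[0] = 27): d = {'a': [27, 23], 'b': [27]}
After line 3 (b.extend(a) appends [27, 23]): d = {'a': [27, 23], 'b': [27, 27, 23]}
After line 4: result = d['b'] = [27, 27, 23]

{'a': [27, 23], 'b': [27, 27, 23]}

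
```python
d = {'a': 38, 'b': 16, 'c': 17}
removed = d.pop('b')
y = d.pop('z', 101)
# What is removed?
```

After line 1: d = {'a': 38, 'b': 16, 'c': 17}
After line 2 (pop 'b' returns 16): d = {'a': 38, 'c': 17}, removed = 16
After line 3 (pop 'z' missing, returns default 101): d = {'a': 38, 'c': 17}, y = 101

16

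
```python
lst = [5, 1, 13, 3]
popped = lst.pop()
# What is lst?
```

[5, 1, 13]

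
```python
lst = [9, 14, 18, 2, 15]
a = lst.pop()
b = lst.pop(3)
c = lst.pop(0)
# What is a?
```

After line 1: lst = [9, 14, 18, 2, 15]
After line 2 (pop() -> a = 15): lst = [9, 14, 18, 2]
After line 3 (pop(3) -> b = 2): lst = [9, 14, 18]
After line 4 (pop(0) -> c = 9): lst = [14, 18]

15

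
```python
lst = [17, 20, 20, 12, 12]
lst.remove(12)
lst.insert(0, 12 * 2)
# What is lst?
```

After line 1: lst = [17, 20, 20, 12, 12]
After line 2 (remove first 12): lst = [17, 20, 20, 12]
After line 3 (insert 24 at index 0): lst = [24, 17, 20, 20, 12]

[24, 17, 20, 20, 12]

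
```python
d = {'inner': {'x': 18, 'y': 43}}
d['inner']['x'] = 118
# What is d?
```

After line 1: d = {'inner': {'x': 18, 'y': 43}}
After line 2 (inner x overwritten): d = {'inner': {'x': 118, 'y': 43}}

{'inner': {'x': 118, 'y': 43}}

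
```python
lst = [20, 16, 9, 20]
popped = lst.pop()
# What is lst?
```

[20, 16, 9]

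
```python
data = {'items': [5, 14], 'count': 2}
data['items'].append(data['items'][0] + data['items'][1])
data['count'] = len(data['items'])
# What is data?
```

After line 1: data = {'items': [5, 14], 'count': 2}
After line 2 (append 5 + 14 = 19): data = {'items': [5, 14, 19], 'count': 2}
After line 3 (count = len(items) = 3): data = {'items': [5, 14, 19], 'count': 3}

{'items': [5, 14, 19], 'count': 3}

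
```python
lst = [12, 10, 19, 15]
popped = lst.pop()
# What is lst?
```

[12, 10, 19]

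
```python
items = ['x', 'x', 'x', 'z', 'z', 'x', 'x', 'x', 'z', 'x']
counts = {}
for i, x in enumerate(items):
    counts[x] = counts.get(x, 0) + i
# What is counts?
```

Initial: counts = {}, items = ['x', 'x', 'x', 'z', 'z', 'x', 'x', 'x', 'z', 'x']
i=0, x='x': counts = {'x': 0}
i=1, x='x': counts = {'x': 1}
i=2, x='x': counts = {'x': 3}
i=3, x='z': counts = {'x': 3, 'z': 3}
i=4, x='z': counts = {'x': 3, 'z': 7}
i=5, x='x': counts = {'x': 8, 'z': 7}
i=6, x='x': counts = {'x': 14, 'z': 7}
i=7, x='x': counts = {'x': 21, 'z': 7}
i=8, x='z': counts = {'x': 21, 'z': 15}
i=9, x='x': counts = {'x': 30, 'z': 15}

{'x': 30, 'z': 15}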